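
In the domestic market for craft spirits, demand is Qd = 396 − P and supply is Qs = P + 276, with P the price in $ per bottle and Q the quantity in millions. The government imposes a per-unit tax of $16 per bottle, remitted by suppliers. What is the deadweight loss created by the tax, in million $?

Deadweight loss = $64 million.

Before the tax: set 396 − P = P + 276 → P* = $60, Q* = 336.
With the tax collected from suppliers, supply shifts: Qs = (P − 16) + 276.
Solving gives Q = 328 with buyers paying $68 and suppliers receiving $52 (the $16 wedge).
Quantity falls by |ΔQ| = |336 − 328| = 8.
DWL = ½ · t · |ΔQ| = ½ · 16 · 8 = $64.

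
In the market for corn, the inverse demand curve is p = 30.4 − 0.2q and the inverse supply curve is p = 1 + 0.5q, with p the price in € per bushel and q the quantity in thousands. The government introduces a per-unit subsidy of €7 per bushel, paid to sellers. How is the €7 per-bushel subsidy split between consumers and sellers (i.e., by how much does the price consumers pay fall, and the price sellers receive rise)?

Rewrite in direct form: qd = 152 − 5p and qs = 2p − 2.
Without the subsidy, 152 − 5p = 2p − 2 gives 7p = 154, so p* = €22 and q* = 42.
With a per-unit subsidy paid to sellers, each receives p + 7 per unit sold, so supply becomes qs = 2(p + 7) − 2.
Solving gives q = 52 with consumers paying €20 and sellers receiving €27 (the €7 wedge).
Gain to consumers: €2; to sellers: €5. (They sum to €7.)

Consumers gain €2 per bushel; sellers gain €5 per bushel.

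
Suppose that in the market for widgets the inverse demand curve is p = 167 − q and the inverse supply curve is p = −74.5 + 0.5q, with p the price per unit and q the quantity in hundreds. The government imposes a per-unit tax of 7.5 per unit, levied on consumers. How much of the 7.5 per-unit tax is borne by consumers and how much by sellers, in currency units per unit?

Rewrite in direct form: qd = 167 − p and qs = 2p + 149.
Before the tax: set 167 − p = 2p + 149 → p* = 6, q* = 161.
With the tax collected from consumers, demand (in seller-price terms) shifts: qd = 167 − (p + 7.5).
Solving gives q = 156 with consumers paying 11 and sellers receiving 3.5 (the 7.5 wedge).
Burden on consumers: 5; on sellers: 2.5. (They sum to 7.5.)

Consumers bear 5 per unit; sellers bear 2.5 per unit.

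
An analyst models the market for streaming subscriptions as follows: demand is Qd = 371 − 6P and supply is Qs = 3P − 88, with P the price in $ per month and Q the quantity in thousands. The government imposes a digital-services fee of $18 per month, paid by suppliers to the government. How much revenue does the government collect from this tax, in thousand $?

Without the tax, 371 − 6P = 3P − 88 gives 9P = 459, so P* = $51 and Q* = 65.
With the tax collected from suppliers, supply shifts: Qs = 3(P − 18) − 88.
Solving gives Q = 29 with consumers paying $57 and suppliers receiving $39 (the $18 wedge).
Revenue = t · Q = 18 · 29 = $522.

Tax revenue = $522 thousand.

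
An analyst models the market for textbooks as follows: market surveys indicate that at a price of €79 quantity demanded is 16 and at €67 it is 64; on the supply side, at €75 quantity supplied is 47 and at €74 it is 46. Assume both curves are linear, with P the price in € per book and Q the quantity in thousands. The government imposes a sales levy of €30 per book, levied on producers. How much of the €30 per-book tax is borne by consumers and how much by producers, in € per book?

Consumers bear €6 per book; producers bear €24 per book.

Demand slope: (64 − 16)/(67 − 79) = -4, so Qd = 332 − 4P.
Supply slope: (46 − 47)/(74 − 75) = 1, so Qs = P − 28.
Without the tax, 332 − 4P = P − 28 gives 5P = 360, so P* = €72 and Q* = 44.
With the tax collected from producers, supply shifts: Qs = (P − 30) − 28.
New equilibrium: consumers pay €78, producers receive €48, Q = 20. (Wedge: Pb − Ps = 30.)
Burden on consumers: €6; on producers: €24. (They sum to €30.)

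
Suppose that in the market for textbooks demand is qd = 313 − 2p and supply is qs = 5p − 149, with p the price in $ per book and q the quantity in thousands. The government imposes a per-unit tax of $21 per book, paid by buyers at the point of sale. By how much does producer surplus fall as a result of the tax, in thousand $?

Producer surplus falls by $996 thousand.

Without the tax, 313 − 2p = 5p − 149 gives 7p = 462, so p* = $66 and q* = 181.
With the tax collected from buyers, demand (in seller-price terms) shifts: qd = 313 − 2(p + 21).
Solving gives q = 151 with buyers paying $81 and sellers receiving $60 (the $21 wedge).
ΔPS is the trapezoid between Q = 151 and Q = 181 of height $6: ½ · (181 + 151) · 6 = $996.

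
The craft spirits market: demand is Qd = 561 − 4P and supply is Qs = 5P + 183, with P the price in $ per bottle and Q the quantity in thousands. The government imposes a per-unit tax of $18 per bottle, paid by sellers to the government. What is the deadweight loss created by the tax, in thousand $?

Without the tax, 561 − 4P = 5P + 183 gives 9P = 378, so P* = $42 and Q* = 393.
With the tax collected from sellers, supply shifts: Qs = 5(P − 18) + 183.
New equilibrium: buyers pay $52, sellers receive $34, Q = 353. (Wedge: Pb − Ps = 18.)
Quantity falls by |ΔQ| = |393 − 353| = 40.
DWL = ½ · t · |ΔQ| = ½ · 18 · 40 = $360.

Deadweight loss = $360 thousand.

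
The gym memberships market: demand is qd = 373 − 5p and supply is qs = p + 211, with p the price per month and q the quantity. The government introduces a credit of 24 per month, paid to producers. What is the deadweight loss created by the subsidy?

Before the subsidy: set 373 − 5p = p + 211 → p* = 27, q* = 238.
With a per-unit subsidy paid to producers, each receives p + 24 per unit sold, so supply becomes qs = (p + 24) + 211.
Solving gives q = 258 with buyers paying 23 and producers receiving 47 (the 24 wedge).
Quantity rises by |ΔQ| = |238 − 258| = 20.
DWL = ½ · t · |ΔQ| = ½ · 24 · 20 = 240.

Deadweight loss = 240.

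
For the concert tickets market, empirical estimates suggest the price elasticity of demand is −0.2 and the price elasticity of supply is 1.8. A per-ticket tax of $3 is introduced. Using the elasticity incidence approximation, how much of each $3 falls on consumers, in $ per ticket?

Incidence ratio: consumers' share ≈ εs / (εs + |εd|) = 1.8 / (1.8 + 0.2) = 0.9.
So consumers bear ≈ 0.9 × $3 = $2.7; suppliers bear $0.3.

Consumers bear ≈ $2.7 per ticket.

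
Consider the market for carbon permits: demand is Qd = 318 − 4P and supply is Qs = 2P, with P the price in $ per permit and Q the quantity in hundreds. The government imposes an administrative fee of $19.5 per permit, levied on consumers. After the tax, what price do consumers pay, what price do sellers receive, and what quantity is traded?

Consumers pay $59.5; sellers receive $40; quantity = 80.

Without the tax, 318 − 4P = 2P gives 6P = 318, so P* = $53 and Q* = 106.
With the tax collected from consumers, demand (in seller-price terms) shifts: Qd = 318 − 4(P + 19.5).
New equilibrium: consumers pay $59.5, sellers receive $40, Q = 80. (Wedge: Pb − Ps = 19.5.)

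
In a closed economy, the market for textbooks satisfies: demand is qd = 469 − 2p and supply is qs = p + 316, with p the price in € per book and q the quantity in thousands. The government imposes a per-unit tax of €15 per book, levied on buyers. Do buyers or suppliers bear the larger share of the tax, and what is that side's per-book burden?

Without the tax, 469 − 2p = p + 316 gives 3p = 153, so p* = €51 and q* = 367.
With the tax collected from buyers, demand (in seller-price terms) shifts: qd = 469 − 2(p + 15).
New equilibrium: buyers pay €56, suppliers receive €41, q = 357. (Wedge: pb − ps = 15.)
Per-book burden: buyers €5, suppliers €10.
Suppliers take the larger share because supply is less price-elastic here (demand slope 2 vs supply slope 1).

Suppliers bear the larger share: €10 per book.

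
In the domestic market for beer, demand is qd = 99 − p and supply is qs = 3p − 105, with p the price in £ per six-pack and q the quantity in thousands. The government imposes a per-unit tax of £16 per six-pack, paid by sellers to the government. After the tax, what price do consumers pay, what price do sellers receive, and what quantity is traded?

Before the tax: set 99 − p = 3p − 105 → p* = £51, q* = 48.
With the tax collected from sellers, supply shifts: qs = 3(p − 16) − 105.
Solving gives q = 36 with consumers paying £63 and sellers receiving £47 (the £16 wedge).

Consumers pay £63; sellers receive £47; quantity = 36.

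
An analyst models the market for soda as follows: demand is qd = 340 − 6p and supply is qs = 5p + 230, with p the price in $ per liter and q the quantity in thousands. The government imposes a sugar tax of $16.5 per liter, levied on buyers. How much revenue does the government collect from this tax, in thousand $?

Tax revenue = $3877.5 thousand.

Without the tax, 340 − 6p = 5p + 230 gives 11p = 110, so p* = $10 and q* = 280.
With the tax collected from buyers, demand (in seller-price terms) shifts: qd = 340 − 6(p + 16.5).
New equilibrium: buyers pay $17.5, sellers receive $1, q = 235. (Wedge: pb − ps = 16.5.)
Revenue = t · Q = 16.5 · 235 = $3877.5.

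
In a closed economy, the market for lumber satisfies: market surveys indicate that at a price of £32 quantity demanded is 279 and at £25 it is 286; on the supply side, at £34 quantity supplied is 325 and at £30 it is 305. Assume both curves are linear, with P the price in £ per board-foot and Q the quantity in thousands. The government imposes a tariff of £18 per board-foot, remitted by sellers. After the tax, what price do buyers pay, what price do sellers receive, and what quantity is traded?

Demand slope: (286 − 279)/(25 − 32) = -1, so Qd = 311 − P.
Supply slope: (305 − 325)/(30 − 34) = 5, so Qs = 5P + 155.
Without the tax, 311 − P = 5P + 155 gives 6P = 156, so P* = £26 and Q* = 285.
With the tax collected from sellers, supply shifts: Qs = 5(P − 18) + 155.
Solving gives Q = 270 with buyers paying £41 and sellers receiving £23 (the £18 wedge).

Buyers pay £41; sellers receive £23; quantity = 270.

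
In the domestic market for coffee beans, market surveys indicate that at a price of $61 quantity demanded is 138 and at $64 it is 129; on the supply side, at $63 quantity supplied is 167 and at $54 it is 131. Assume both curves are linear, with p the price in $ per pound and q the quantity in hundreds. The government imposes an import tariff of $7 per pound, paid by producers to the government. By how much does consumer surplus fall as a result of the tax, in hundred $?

Demand slope: (129 − 138)/(64 − 61) = -3, so qd = 321 − 3p.
Supply slope: (131 − 167)/(54 − 63) = 4, so qs = 4p − 85.
Without the tax, 321 − 3p = 4p − 85 gives 7p = 406, so p* = $58 and q* = 147.
With the tax collected from producers, supply shifts: qs = 4(p − 7) − 85.
New equilibrium: consumers pay $62, producers receive $55, q = 135. (Wedge: pb − ps = 7.)
ΔCS is the trapezoid between Q = 135 and Q = 147 of height $4: ½ · (147 + 135) · 4 = $564.

Consumer surplus falls by $564 hundred.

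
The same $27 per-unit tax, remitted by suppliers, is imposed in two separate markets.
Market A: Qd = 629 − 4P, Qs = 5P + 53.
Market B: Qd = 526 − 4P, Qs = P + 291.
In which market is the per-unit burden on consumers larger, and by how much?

Market A: pre-tax P* = $64, Q* = 373; post-tax Q = 313; per-unit burden on consumers = $15.
Market B: pre-tax P* = $47, Q* = 338; post-tax Q = 316.4; per-unit burden on consumers = $5.4.
Difference: $15 vs $5.4 → market A is larger by $9.6.

Market A, by $9.6.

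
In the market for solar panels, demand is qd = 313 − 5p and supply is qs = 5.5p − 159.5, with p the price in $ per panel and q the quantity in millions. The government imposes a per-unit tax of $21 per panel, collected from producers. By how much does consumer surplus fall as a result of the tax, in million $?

Without the tax, 313 − 5p = 5.5p − 159.5 gives 10.5p = 472.5, so p* = $45 and q* = 88.
With the tax collected from producers, supply shifts: qs = 5.5(p − 21) − 159.5.
Solving gives q = 33 with consumers paying $56 and producers receiving $35 (the $21 wedge).
ΔCS is the trapezoid between Q = 33 and Q = 88 of height $11: ½ · (88 + 33) · 11 = $665.5.

Consumer surplus falls by $665.5 million.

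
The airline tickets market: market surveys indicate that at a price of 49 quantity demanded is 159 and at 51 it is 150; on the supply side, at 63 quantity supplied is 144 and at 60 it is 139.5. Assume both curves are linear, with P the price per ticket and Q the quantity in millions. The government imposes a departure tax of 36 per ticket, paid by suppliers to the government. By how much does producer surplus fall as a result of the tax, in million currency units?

Producer surplus falls by 3017.25 million.

Demand slope: (150 − 159)/(51 − 49) = -4.5, so Qd = 379.5 − 4.5P.
Supply slope: (139.5 − 144)/(60 − 63) = 1.5, so Qs = 1.5P + 49.5.
Without the tax, 379.5 − 4.5P = 1.5P + 49.5 gives 6P = 330, so P* = 55 and Q* = 132.
With the tax collected from suppliers, supply shifts: Qs = 1.5(P − 36) + 49.5.
New equilibrium: consumers pay 64, suppliers receive 28, Q = 91.5. (Wedge: Pb − Ps = 36.)
ΔPS is the trapezoid between Q = 91.5 and Q = 132 of height 27: ½ · (132 + 91.5) · 27 = 3017.25.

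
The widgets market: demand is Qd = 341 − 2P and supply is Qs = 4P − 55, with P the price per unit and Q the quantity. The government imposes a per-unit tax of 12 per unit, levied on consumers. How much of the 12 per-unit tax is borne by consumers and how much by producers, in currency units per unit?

Consumers bear 8 per unit; producers bear 4 per unit.

Before the tax: set 341 − 2P = 4P − 55 → P* = 66, Q* = 209.
With the tax collected from consumers, demand (in seller-price terms) shifts: Qd = 341 − 2(P + 12).
Solving gives Q = 193 with consumers paying 74 and producers receiving 62 (the 12 wedge).
Burden on consumers: 8; on producers: 4. (They sum to 12.)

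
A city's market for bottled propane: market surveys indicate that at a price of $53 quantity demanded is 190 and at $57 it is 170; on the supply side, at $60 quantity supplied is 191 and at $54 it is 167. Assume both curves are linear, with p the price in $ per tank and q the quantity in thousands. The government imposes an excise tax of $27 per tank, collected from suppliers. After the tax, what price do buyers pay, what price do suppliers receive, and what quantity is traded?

Buyers pay $68; suppliers receive $41; quantity = 115.

Demand slope: (170 − 190)/(57 − 53) = -5, so qd = 455 − 5p.
Supply slope: (167 − 191)/(54 − 60) = 4, so qs = 4p − 49.
Without the tax, 455 − 5p = 4p − 49 gives 9p = 504, so p* = $56 and q* = 175.
With the tax collected from suppliers, supply shifts: qs = 4(p − 27) − 49.
New equilibrium: buyers pay $68, suppliers receive $41, q = 115. (Wedge: pb − ps = 27.)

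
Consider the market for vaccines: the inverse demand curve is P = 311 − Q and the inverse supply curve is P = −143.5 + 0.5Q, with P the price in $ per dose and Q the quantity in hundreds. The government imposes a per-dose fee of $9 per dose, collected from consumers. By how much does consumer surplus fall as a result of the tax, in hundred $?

Rewrite in direct form: Qd = 311 − P and Qs = 2P + 287.
Without the tax, 311 − P = 2P + 287 gives 3P = 24, so P* = $8 and Q* = 303.
With the tax collected from consumers, demand (in seller-price terms) shifts: Qd = 311 − (P + 9).
Solving gives Q = 297 with consumers paying $14 and producers receiving $5 (the $9 wedge).
ΔCS is the trapezoid between Q = 297 and Q = 303 of height $6: ½ · (303 + 297) · 6 = $1800.

Consumer surplus falls by $1800 hundred.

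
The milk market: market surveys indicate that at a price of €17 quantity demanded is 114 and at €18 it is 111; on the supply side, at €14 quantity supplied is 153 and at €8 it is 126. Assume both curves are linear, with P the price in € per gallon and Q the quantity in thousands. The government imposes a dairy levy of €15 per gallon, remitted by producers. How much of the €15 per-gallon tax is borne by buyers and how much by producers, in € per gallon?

Buyers bear €9 per gallon; producers bear €6 per gallon.

Demand slope: (111 − 114)/(18 − 17) = -3, so Qd = 165 − 3P.
Supply slope: (126 − 153)/(8 − 14) = 4.5, so Qs = 4.5P + 90.
Without the tax, 165 − 3P = 4.5P + 90 gives 7.5P = 75, so P* = €10 and Q* = 135.
With the tax collected from producers, supply shifts: Qs = 4.5(P − 15) + 90.
Solving gives Q = 108 with buyers paying €19 and producers receiving €4 (the €15 wedge).
Burden on buyers: €9; on producers: €6. (They sum to €15.)
The less price-elastic side of the market bears the larger share of a per-unit tax.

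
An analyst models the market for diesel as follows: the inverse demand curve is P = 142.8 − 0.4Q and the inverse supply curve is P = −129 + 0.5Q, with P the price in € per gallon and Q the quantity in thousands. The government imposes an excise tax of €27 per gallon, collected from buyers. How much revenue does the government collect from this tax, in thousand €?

Rewrite in direct form: Qd = 357 − 2.5P and Qs = 2P + 258.
Without the tax, 357 − 2.5P = 2P + 258 gives 4.5P = 99, so P* = €22 and Q* = 302.
With the tax collected from buyers, demand (in seller-price terms) shifts: Qd = 357 − 2.5(P + 27).
Solving gives Q = 272 with buyers paying €34 and sellers receiving €7 (the €27 wedge).
Revenue = t · Q = 27 · 272 = €7344.

Tax revenue = €7344 thousand.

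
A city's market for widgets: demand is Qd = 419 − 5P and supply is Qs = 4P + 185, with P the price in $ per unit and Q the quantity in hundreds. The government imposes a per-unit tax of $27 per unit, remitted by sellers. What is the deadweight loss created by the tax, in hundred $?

Without the tax, 419 − 5P = 4P + 185 gives 9P = 234, so P* = $26 and Q* = 289.
With the tax collected from sellers, supply shifts: Qs = 4(P − 27) + 185.
New equilibrium: consumers pay $38, sellers receive $11, Q = 229. (Wedge: Pb − Ps = 27.)
Quantity falls by |ΔQ| = |289 − 229| = 60.
DWL = ½ · t · |ΔQ| = ½ · 27 · 60 = $810.

Deadweight loss = $810 hundred.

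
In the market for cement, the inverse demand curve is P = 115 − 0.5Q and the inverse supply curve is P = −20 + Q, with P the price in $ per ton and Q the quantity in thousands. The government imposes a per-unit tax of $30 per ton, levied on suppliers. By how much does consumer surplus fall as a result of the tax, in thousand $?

Consumer surplus falls by $800 thousand.

Rewrite in direct form: Qd = 230 − 2P and Qs = P + 20.
Without the tax, 230 − 2P = P + 20 gives 3P = 210, so P* = $70 and Q* = 90.
With the tax collected from suppliers, supply shifts: Qs = (P − 30) + 20.
Solving gives Q = 70 with consumers paying $80 and suppliers receiving $50 (the $30 wedge).
ΔCS is the trapezoid between Q = 70 and Q = 90 of height $10: ½ · (90 + 70) · 10 = $800.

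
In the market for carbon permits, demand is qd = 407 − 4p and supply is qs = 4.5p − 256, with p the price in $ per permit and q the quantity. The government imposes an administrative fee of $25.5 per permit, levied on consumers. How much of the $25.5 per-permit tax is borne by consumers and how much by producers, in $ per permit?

Consumers bear $13.5 per permit; producers bear $12 per permit.

Without the tax, 407 − 4p = 4.5p − 256 gives 8.5p = 663, so p* = $78 and q* = 95.
With the tax collected from consumers, demand (in seller-price terms) shifts: qd = 407 − 4(p + 25.5).
New equilibrium: consumers pay $91.5, producers receive $66, q = 41. (Wedge: pb − ps = 25.5.)
Burden on consumers: $13.5; on producers: $12. (They sum to $25.5.)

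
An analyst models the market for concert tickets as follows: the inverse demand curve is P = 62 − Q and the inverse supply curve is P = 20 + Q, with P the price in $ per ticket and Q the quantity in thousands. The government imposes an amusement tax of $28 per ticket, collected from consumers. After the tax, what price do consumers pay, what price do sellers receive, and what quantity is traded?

Consumers pay $55; sellers receive $27; quantity = 7.

Inverting to Q(P) form: Qd = 62 − P; Qs = P − 20.
Without the tax, 62 − P = P − 20 gives 2P = 82, so P* = $41 and Q* = 21.
With the tax collected from consumers, demand (in seller-price terms) shifts: Qd = 62 − (P + 28).
Solving gives Q = 7 with consumers paying $55 and sellers receiving $27 (the $28 wedge).
The less price-elastic side of the market bears the larger share of a per-unit tax.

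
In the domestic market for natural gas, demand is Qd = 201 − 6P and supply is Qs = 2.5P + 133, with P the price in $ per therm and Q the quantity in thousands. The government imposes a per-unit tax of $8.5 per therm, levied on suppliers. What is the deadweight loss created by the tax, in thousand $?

Without the tax, 201 − 6P = 2.5P + 133 gives 8.5P = 68, so P* = $8 and Q* = 153.
With the tax collected from suppliers, supply shifts: Qs = 2.5(P − 8.5) + 133.
New equilibrium: buyers pay $10.5, suppliers receive $2, Q = 138. (Wedge: Pb − Ps = 8.5.)
Quantity falls by |ΔQ| = |153 − 138| = 15.
DWL = ½ · t · |ΔQ| = ½ · 8.5 · 15 = $63.75.

Deadweight loss = $63.75 thousand.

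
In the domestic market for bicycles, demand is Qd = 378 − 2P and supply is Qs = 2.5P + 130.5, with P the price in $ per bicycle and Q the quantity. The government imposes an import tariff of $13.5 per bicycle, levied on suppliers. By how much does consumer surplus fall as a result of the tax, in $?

Before the tax: set 378 − 2P = 2.5P + 130.5 → P* = $55, Q* = 268.
With the tax collected from suppliers, supply shifts: Qs = 2.5(P − 13.5) + 130.5.
New equilibrium: consumers pay $62.5, suppliers receive $49, Q = 253. (Wedge: Pb − Ps = 13.5.)
ΔCS is the trapezoid between Q = 253 and Q = 268 of height $7.5: ½ · (268 + 253) · 7.5 = $1953.75.

Consumer surplus falls by $1953.75.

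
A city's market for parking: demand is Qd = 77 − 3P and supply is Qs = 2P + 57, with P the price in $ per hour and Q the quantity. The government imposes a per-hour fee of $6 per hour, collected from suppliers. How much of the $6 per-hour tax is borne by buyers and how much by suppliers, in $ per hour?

Buyers bear $2.4 per hour; suppliers bear $3.6 per hour.

Without the tax, 77 − 3P = 2P + 57 gives 5P = 20, so P* = $4 and Q* = 65.
With the tax collected from suppliers, supply shifts: Qs = 2(P − 6) + 57.
Solving gives Q = 57.8 with buyers paying $6.4 and suppliers receiving $0.4 (the $6 wedge).
Burden on buyers: $2.4; on suppliers: $3.6. (They sum to $6.)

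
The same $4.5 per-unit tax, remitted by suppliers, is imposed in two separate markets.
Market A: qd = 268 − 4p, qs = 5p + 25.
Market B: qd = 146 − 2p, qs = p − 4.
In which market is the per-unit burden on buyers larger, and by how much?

Market A, by $1.

Market A: pre-tax p* = $27, q* = 160; post-tax q = 150; per-unit burden on buyers = $2.5.
Market B: pre-tax p* = $50, q* = 46; post-tax q = 43; per-unit burden on buyers = $1.5.
Difference: $2.5 vs $1.5 → market A is larger by $1.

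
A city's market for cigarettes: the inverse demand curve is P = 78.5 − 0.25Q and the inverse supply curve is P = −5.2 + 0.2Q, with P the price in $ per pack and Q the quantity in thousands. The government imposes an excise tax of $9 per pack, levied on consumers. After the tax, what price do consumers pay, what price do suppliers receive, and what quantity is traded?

Consumers pay $37; suppliers receive $28; quantity = 166.

Rewrite in direct form: Qd = 314 − 4P and Qs = 5P + 26.
Before the tax: set 314 − 4P = 5P + 26 → P* = $32, Q* = 186.
With the tax collected from consumers, demand (in seller-price terms) shifts: Qd = 314 − 4(P + 9).
Solving gives Q = 166 with consumers paying $37 and suppliers receiving $28 (the $9 wedge).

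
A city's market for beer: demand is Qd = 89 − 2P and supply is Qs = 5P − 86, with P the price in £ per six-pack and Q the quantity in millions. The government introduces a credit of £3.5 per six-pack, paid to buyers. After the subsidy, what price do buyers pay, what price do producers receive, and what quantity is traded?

Buyers pay £22.5; producers receive £26; quantity = 44.

Before the subsidy: set 89 − 2P = 5P − 86 → P* = £25, Q* = 39.
With a per-unit subsidy paid to buyers, each effectively pays P − 3.5, so demand becomes Qd = 89 − 2(P − 3.5).
New equilibrium: buyers pay £22.5, producers receive £26, Q = 44. (Wedge: Pb − Ps = −3.5.)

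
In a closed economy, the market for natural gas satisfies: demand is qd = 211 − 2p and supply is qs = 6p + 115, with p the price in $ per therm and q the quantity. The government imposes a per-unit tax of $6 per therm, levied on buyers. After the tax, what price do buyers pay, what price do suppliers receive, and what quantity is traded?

Buyers pay $16.5; suppliers receive $10.5; quantity = 178.

Without the tax, 211 − 2p = 6p + 115 gives 8p = 96, so p* = $12 and q* = 187.
With the tax collected from buyers, demand (in seller-price terms) shifts: qd = 211 − 2(p + 6).
Solving gives q = 178 with buyers paying $16.5 and suppliers receiving $10.5 (the $6 wedge).
The less price-elastic side of the market bears the larger share of a per-unit tax.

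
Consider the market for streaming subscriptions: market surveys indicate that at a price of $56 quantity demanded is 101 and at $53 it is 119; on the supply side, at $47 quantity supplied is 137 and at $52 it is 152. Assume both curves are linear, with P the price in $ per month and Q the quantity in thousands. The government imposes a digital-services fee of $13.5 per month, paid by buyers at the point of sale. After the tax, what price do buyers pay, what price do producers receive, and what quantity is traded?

Demand slope: (119 − 101)/(53 − 56) = -6, so Qd = 437 − 6P.
Supply slope: (152 − 137)/(52 − 47) = 3, so Qs = 3P − 4.
Without the tax, 437 − 6P = 3P − 4 gives 9P = 441, so P* = $49 and Q* = 143.
With the tax collected from buyers, demand (in seller-price terms) shifts: Qd = 437 − 6(P + 13.5).
Solving gives Q = 116 with buyers paying $53.5 and producers receiving $40 (the $13.5 wedge).
The less price-elastic side of the market bears the larger share of a per-unit tax.

Buyers pay $53.5; producers receive $40; quantity = 116.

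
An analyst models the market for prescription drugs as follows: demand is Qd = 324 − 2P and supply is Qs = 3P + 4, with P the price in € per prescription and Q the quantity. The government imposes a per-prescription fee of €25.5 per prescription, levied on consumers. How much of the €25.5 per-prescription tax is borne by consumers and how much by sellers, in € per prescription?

Before the tax: set 324 − 2P = 3P + 4 → P* = €64, Q* = 196.
With the tax collected from consumers, demand (in seller-price terms) shifts: Qd = 324 − 2(P + 25.5).
Solving gives Q = 165.4 with consumers paying €79.3 and sellers receiving €53.8 (the €25.5 wedge).
Burden on consumers: €15.3; on sellers: €10.2. (They sum to €25.5.)
The less price-elastic side of the market bears the larger share of a per-unit tax.

Consumers bear €15.3 per prescription; sellers bear €10.2 per prescription.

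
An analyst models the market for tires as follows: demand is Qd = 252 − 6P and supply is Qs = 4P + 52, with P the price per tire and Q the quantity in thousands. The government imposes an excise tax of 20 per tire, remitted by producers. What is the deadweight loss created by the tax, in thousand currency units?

Before the tax: set 252 − 6P = 4P + 52 → P* = 20, Q* = 132.
With the tax collected from producers, supply shifts: Qs = 4(P − 20) + 52.
New equilibrium: buyers pay 28, producers receive 8, Q = 84. (Wedge: Pb − Ps = 20.)
Quantity falls by |ΔQ| = |132 − 84| = 48.
DWL = ½ · t · |ΔQ| = ½ · 20 · 48 = 480.

Deadweight loss = 480 thousand.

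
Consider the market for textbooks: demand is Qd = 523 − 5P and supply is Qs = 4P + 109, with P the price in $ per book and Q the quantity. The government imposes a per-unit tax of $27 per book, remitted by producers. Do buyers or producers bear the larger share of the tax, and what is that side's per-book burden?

Before the tax: set 523 − 5P = 4P + 109 → P* = $46, Q* = 293.
With the tax collected from producers, supply shifts: Qs = 4(P − 27) + 109.
Solving gives Q = 233 with buyers paying $58 and producers receiving $31 (the $27 wedge).
Per-book burden: buyers $12, producers $15.
Producers take the larger share because supply is less price-elastic here (demand slope 5 vs supply slope 4).
The less price-elastic side of the market bears the larger share of a per-unit tax.

Producers bear the larger share: $15 per book.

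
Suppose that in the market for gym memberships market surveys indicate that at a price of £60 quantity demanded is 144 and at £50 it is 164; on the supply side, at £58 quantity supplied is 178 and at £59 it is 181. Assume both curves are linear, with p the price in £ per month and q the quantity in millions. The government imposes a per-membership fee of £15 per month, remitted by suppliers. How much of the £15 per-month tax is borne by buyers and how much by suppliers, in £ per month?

Buyers bear £9 per month; suppliers bear £6 per month.

Demand slope: (164 − 144)/(50 − 60) = -2, so qd = 264 − 2p.
Supply slope: (181 − 178)/(59 − 58) = 3, so qs = 3p + 4.
Without the tax, 264 − 2p = 3p + 4 gives 5p = 260, so p* = £52 and q* = 160.
With the tax collected from suppliers, supply shifts: qs = 3(p − 15) + 4.
Solving gives q = 142 with buyers paying £61 and suppliers receiving £46 (the £15 wedge).
Burden on buyers: £9; on suppliers: £6. (They sum to £15.)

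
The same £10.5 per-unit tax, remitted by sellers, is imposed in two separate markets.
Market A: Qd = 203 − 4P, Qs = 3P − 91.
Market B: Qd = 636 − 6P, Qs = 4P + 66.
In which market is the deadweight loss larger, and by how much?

Market A: pre-tax P* = £42, Q* = 35; post-tax Q = 17; deadweight loss = £94.5.
Market B: pre-tax P* = £57, Q* = 294; post-tax Q = 268.8; deadweight loss = £132.3.
Difference: £94.5 vs £132.3 → market B is larger by £37.8.

Market B, by £37.8.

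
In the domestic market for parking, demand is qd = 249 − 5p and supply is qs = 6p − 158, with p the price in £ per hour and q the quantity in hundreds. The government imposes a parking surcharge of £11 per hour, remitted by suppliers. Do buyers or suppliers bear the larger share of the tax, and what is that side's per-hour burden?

Before the tax: set 249 − 5p = 6p − 158 → p* = £37, q* = 64.
With the tax collected from suppliers, supply shifts: qs = 6(p − 11) − 158.
Solving gives q = 34 with buyers paying £43 and suppliers receiving £32 (the £11 wedge).
Per-hour burden: buyers £6, suppliers £5.
Buyers take the larger share because demand is less price-elastic here (demand slope 5 vs supply slope 6).
The less price-elastic side of the market bears the larger share of a per-unit tax.

Buyers bear the larger share: £6 per hour.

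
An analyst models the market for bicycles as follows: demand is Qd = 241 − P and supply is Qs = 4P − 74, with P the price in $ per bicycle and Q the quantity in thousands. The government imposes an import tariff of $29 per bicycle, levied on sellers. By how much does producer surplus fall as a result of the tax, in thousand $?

Without the tax, 241 − P = 4P − 74 gives 5P = 315, so P* = $63 and Q* = 178.
With the tax collected from sellers, supply shifts: Qs = 4(P − 29) − 74.
Solving gives Q = 154.8 with consumers paying $86.2 and sellers receiving $57.2 (the $29 wedge).
ΔPS is the trapezoid between Q = 154.8 and Q = 178 of height $5.8: ½ · (178 + 154.8) · 5.8 = $965.12.

Producer surplus falls by $965.12 thousand.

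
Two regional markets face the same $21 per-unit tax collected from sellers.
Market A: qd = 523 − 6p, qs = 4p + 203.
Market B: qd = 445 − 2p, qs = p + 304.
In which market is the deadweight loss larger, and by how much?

Market A, by $382.2.

Market A: pre-tax p* = $32, q* = 331; post-tax q = 280.6; deadweight loss = $529.2.
Market B: pre-tax p* = $47, q* = 351; post-tax q = 337; deadweight loss = $147.
Difference: $529.2 vs $147 → market A is larger by $382.2.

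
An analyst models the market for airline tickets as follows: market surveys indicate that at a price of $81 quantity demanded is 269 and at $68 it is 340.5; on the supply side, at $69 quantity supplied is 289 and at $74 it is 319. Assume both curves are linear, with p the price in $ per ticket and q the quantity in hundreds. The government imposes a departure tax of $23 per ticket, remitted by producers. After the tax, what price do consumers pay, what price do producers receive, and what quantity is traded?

Consumers pay $85; producers receive $62; quantity = 247.

Demand slope: (340.5 − 269)/(68 − 81) = -5.5, so qd = 714.5 − 5.5p.
Supply slope: (319 − 289)/(74 − 69) = 6, so qs = 6p − 125.
Before the tax: set 714.5 − 5.5p = 6p − 125 → p* = $73, q* = 313.
With the tax collected from producers, supply shifts: qs = 6(p − 23) − 125.
Solving gives q = 247 with consumers paying $85 and producers receiving $62 (the $23 wedge).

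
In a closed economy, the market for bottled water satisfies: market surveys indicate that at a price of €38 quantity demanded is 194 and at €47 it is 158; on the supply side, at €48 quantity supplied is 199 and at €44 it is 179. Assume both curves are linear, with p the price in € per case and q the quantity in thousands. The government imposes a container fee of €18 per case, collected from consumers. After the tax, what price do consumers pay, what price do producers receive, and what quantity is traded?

Consumers pay €53; producers receive €35; quantity = 134.

Demand slope: (158 − 194)/(47 − 38) = -4, so qd = 346 − 4p.
Supply slope: (179 − 199)/(44 − 48) = 5, so qs = 5p − 41.
Before the tax: set 346 − 4p = 5p − 41 → p* = €43, q* = 174.
With the tax collected from consumers, demand (in seller-price terms) shifts: qd = 346 − 4(p + 18).
New equilibrium: consumers pay €53, producers receive €35, q = 134. (Wedge: pb − ps = 18.)
The less price-elastic side of the market bears the larger share of a per-unit tax.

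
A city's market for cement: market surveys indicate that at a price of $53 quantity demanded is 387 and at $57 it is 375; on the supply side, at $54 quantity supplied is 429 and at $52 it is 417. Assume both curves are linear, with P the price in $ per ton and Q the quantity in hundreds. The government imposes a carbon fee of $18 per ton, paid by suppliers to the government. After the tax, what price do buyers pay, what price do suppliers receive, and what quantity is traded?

Buyers pay $61; suppliers receive $43; quantity = 363.

Demand slope: (375 − 387)/(57 − 53) = -3, so Qd = 546 − 3P.
Supply slope: (417 − 429)/(52 − 54) = 6, so Qs = 6P + 105.
Before the tax: set 546 − 3P = 6P + 105 → P* = $49, Q* = 399.
With the tax collected from suppliers, supply shifts: Qs = 6(P − 18) + 105.
New equilibrium: buyers pay $61, suppliers receive $43, Q = 363. (Wedge: Pb − Ps = 18.)
The less price-elastic side of the market bears the larger share of a per-unit tax.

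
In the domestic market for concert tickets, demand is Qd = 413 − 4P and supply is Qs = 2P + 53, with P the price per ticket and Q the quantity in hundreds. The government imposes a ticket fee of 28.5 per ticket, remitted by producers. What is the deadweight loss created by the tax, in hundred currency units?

Deadweight loss = 541.5 hundred.

Before the tax: set 413 − 4P = 2P + 53 → P* = 60, Q* = 173.
With the tax collected from producers, supply shifts: Qs = 2(P − 28.5) + 53.
Solving gives Q = 135 with buyers paying 69.5 and producers receiving 41 (the 28.5 wedge).
Quantity falls by |ΔQ| = |173 − 135| = 38.
DWL = ½ · t · |ΔQ| = ½ · 28.5 · 38 = 541.5.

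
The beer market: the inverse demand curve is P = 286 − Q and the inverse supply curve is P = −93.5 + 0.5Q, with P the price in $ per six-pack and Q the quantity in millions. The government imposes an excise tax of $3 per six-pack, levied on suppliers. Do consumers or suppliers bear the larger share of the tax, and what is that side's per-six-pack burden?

Rewrite in direct form: Qd = 286 − P and Qs = 2P + 187.
Before the tax: set 286 − P = 2P + 187 → P* = $33, Q* = 253.
With the tax collected from suppliers, supply shifts: Qs = 2(P − 3) + 187.
New equilibrium: consumers pay $35, suppliers receive $32, Q = 251. (Wedge: Pb − Ps = 3.)
Per-six-pack burden: consumers $2, suppliers $1.
Consumers take the larger share because demand is less price-elastic here (demand slope 1 vs supply slope 2).

Consumers bear the larger share: $2 per six-pack.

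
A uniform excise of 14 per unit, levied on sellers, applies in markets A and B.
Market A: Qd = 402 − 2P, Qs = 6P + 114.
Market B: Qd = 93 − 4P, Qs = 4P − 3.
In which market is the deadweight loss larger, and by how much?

Market A: pre-tax P* = 36, Q* = 330; post-tax Q = 309; deadweight loss = 147.
Market B: pre-tax P* = 12, Q* = 45; post-tax Q = 17; deadweight loss = 196.
Difference: 147 vs 196 → market B is larger by 49.

Market B, by 49.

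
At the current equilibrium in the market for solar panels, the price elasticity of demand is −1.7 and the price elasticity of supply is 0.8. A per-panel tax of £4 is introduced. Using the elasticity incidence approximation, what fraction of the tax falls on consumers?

Incidence ratio: consumers' share ≈ εs / (εs + |εd|) = 0.8 / (0.8 + 1.7) = 0.32.
Supply is the less elastic side, so consumers bear the smaller share.

Consumers' share ≈ 0.32.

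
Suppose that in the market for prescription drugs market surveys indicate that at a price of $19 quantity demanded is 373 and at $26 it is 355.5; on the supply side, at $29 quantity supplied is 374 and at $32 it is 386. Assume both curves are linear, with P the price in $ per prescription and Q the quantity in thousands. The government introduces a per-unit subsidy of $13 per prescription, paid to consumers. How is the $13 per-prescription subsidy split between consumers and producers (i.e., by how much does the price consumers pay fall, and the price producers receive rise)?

Demand slope: (355.5 − 373)/(26 − 19) = -2.5, so Qd = 420.5 − 2.5P.
Supply slope: (386 − 374)/(32 − 29) = 4, so Qs = 4P + 258.
Without the subsidy, 420.5 − 2.5P = 4P + 258 gives 6.5P = 162.5, so P* = $25 and Q* = 358.
With a per-unit subsidy paid to consumers, each effectively pays P − 13, so demand becomes Qd = 420.5 − 2.5(P − 13).
Solving gives Q = 378 with consumers paying $17 and producers receiving $30 (the $13 wedge).
Gain to consumers: $8; to producers: $5. (They sum to $13.)

Consumers gain $8 per prescription; producers gain $5 per prescription.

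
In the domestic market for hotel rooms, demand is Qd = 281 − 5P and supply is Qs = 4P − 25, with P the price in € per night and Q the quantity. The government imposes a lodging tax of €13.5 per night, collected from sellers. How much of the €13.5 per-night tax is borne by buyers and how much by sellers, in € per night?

Without the tax, 281 − 5P = 4P − 25 gives 9P = 306, so P* = €34 and Q* = 111.
With the tax collected from sellers, supply shifts: Qs = 4(P − 13.5) − 25.
Solving gives Q = 81 with buyers paying €40 and sellers receiving €26.5 (the €13.5 wedge).
Burden on buyers: €6; on sellers: €7.5. (They sum to €13.5.)

Buyers bear €6 per night; sellers bear €7.5 per night.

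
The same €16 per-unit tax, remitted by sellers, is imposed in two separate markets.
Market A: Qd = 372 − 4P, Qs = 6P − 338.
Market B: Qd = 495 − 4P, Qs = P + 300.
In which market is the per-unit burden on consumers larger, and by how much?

Market A: pre-tax P* = €71, Q* = 88; post-tax Q = 49.6; per-unit burden on consumers = €9.6.
Market B: pre-tax P* = €39, Q* = 339; post-tax Q = 326.2; per-unit burden on consumers = €3.2.
Difference: €9.6 vs €3.2 → market A is larger by €6.4.

Market A, by €6.4.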